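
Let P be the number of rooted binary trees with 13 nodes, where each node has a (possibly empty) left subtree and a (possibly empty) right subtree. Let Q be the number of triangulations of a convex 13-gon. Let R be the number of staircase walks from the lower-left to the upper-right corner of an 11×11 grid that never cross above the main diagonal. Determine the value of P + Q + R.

Binary trees (left/right distinguished) on n nodes are counted by C_n; here n = 13. So P = C_13 = 742900.
Triangulations of a convex m-gon are counted by C_{m−2}; with m = 13 this is C_11. So Q = C_11 = 58786.
Monotone paths in an n×n grid that stay weakly below the diagonal are counted by C_n; here n = 11. So R = C_11 = 58786.
P + Q + R = 742900 + 58786 + 58786 = 860472.

860472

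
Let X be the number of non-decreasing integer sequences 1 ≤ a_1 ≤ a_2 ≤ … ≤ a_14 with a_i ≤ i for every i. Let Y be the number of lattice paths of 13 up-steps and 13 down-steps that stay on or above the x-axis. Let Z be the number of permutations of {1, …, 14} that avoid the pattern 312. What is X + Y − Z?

742900

Such sub-staircase sequences of length n are counted by C_n; here n = 14. So X = C_14 = 2674440.
Paths of 13 up- and 13 down-steps that never dip below the axis are Dyck paths; their count is C_13. So Y = C_13 = 742900.
Permutations of [n] avoiding any single length-3 pattern are counted by C_n; here n = 14. So Z = C_14 = 2674440.
X + Y − Z = 2674440 + 742900 − 2674440 = 742900.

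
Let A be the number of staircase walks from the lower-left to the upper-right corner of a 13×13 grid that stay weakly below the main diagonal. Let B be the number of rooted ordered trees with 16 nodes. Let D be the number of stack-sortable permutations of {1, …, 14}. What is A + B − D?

7763305

Monotone paths in an n×n grid that stay weakly below the diagonal are counted by C_n; here n = 13. So A = C_13 = 742900.
A rooted plane tree on 16 nodes has 15 edges, and such trees are counted by C_15. So B = C_15 = 9694845.
By Knuth's characterisation, the stack-sortable permutations of length 14 are the 231-avoiders, numbering C_14. So D = C_14 = 2674440.
A + B − D = 742900 + 9694845 − 2674440 = 7763305.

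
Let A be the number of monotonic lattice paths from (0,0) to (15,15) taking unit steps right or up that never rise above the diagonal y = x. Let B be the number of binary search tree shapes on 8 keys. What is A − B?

9693415

Monotone paths in an n×n grid that stay weakly below the diagonal are counted by C_n; here n = 15. So A = C_15 = 9694845.
There are C_n binary search tree shapes on n keys; with n = 8 that is C_8. So B = C_8 = 1430.
A − B = 9694845 − 1430 = 9693415.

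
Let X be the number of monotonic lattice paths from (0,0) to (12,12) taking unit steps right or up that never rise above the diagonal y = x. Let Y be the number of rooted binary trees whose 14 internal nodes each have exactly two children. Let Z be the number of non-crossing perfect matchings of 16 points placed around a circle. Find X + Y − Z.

2881022

Monotone paths in an n×n grid that stay weakly below the diagonal are counted by C_n; here n = 12. So X = C_12 = 208012.
Full binary trees with n internal nodes are counted by C_n; here n = 14. So Y = C_14 = 2674440.
Pairing 16 circle points by 8 non-crossing chords gives C_8 matchings. So Z = C_8 = 1430.
X + Y − Z = 208012 + 2674440 − 1430 = 2881022.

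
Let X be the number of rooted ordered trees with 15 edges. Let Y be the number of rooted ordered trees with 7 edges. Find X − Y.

Rooted ordered trees with n edges are counted by C_n; here n = 15. So X = C_15 = 9694845.
A rooted plane tree with 7 edges has 8 nodes, and the count is C_7. So Y = C_7 = 429.
X − Y = 9694845 − 429 = 9694416.

9694416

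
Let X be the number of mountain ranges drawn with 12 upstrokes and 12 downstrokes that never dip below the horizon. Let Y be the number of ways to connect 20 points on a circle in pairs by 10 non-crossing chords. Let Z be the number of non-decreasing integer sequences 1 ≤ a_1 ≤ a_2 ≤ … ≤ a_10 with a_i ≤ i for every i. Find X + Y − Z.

208012

Dyck paths of semilength n (length 2n) are counted by C_n; here n = 12. So X = C_12 = 208012.
Non-crossing perfect matchings of 2n points on a circle are counted by C_n; with 20 points, n = 10. So Y = C_10 = 16796.
Such sub-staircase sequences of length n are counted by C_n; here n = 10. So Z = C_10 = 16796.
X + Y − Z = 208012 + 16796 − 16796 = 208012.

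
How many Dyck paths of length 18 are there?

4862

Paths of 9 up- and 9 down-steps that never dip below the axis are Dyck paths; their count is C_9.
C_9 = C(18,9)/10 = 48620/10 = 4862.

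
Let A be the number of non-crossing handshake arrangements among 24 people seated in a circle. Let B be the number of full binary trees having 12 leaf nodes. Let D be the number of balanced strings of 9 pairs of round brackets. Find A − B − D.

144364

Non-crossing handshake pairings of 2n people are counted by C_n; 24 people gives n = 12. So A = C_12 = 208012.
A full binary tree with L leaves has L−1 internal nodes and is counted by C_{L−1}; L = 12 gives C_11. So B = C_11 = 58786.
Balanced strings of n pairs of brackets are counted by C_n; here n = 9. So D = C_9 = 4862.
A − B − D = 208012 − 58786 − 4862 = 144364.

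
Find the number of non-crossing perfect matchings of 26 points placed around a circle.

Non-crossing perfect matchings of 2n points on a circle are counted by C_n; with 26 points, n = 13.
C_13 = 742900.

742900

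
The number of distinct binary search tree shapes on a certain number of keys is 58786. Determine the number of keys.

11

Binary search tree shapes on n keys are counted by C_n. The Catalan number equal to 58786 is C_11.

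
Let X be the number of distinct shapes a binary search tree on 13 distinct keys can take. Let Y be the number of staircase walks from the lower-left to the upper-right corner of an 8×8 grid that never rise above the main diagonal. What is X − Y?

741470

There are C_n binary search tree shapes on n keys; with n = 13 that is C_13. So X = C_13 = 742900.
Sub-diagonal monotone paths from (0,0) to (8,8) biject with Dyck paths of semilength 8, giving C_8. So Y = C_8 = 1430.
X − Y = 742900 − 1430 = 741470.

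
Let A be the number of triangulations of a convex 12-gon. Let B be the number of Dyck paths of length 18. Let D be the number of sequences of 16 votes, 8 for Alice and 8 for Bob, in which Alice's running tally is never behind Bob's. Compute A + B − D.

20228

A convex 12-gon is triangulated into 10 triangles, and the number of such triangulations is the Catalan number C_{12−2} = C_10. So A = C_10 = 16796.
Dyck paths of semilength n (length 2n) are counted by C_n; here n = 9. So B = C_9 = 4862.
Ballot sequences with n votes each where one side never trails are Dyck words, counted by C_n; here n = 8. So D = C_8 = 1430.
A + B − D = 16796 + 4862 − 1430 = 20228.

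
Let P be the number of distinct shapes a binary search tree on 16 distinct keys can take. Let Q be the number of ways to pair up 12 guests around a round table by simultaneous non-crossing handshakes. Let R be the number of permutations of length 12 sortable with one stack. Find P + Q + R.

There are C_n binary search tree shapes on n keys; with n = 16 that is C_16. So P = C_16 = 35357670.
Non-crossing handshake pairings of 2n people are counted by C_n; 12 people gives n = 6. So Q = C_6 = 132.
Stack-sortable permutations are exactly the 231-avoiding ones, counted by C_n; here n = 12. So R = C_12 = 208012.
P + Q + R = 35357670 + 132 + 208012 = 35565814.

35565814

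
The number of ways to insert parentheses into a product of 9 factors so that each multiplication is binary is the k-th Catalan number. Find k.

8

Bracketing 9 factors into binary products is counted by C_{9−1} = C_8.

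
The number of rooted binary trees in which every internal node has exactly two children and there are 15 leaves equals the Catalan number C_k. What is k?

A full binary tree with L leaves has L−1 internal nodes and is counted by C_{L−1}; L = 15 gives C_14.

14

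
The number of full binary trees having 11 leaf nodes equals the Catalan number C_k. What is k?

10

A full binary tree with L leaves has L−1 internal nodes and is counted by C_{L−1}; L = 11 gives C_10.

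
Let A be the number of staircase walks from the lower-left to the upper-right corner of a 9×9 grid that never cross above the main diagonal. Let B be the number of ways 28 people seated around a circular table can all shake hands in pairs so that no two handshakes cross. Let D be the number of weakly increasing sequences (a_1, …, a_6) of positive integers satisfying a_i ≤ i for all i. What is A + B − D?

2679170

Sub-diagonal monotone paths from (0,0) to (9,9) biject with Dyck paths of semilength 9, giving C_9. So A = C_9 = 4862.
Non-crossing handshake pairings of 2n people are counted by C_n; 28 people gives n = 14. So B = C_14 = 2674440.
Weakly increasing sequences with a_i ≤ i biject with Dyck paths of semilength 6, so there are C_6. So D = C_6 = 132.
A + B − D = 4862 + 2674440 − 132 = 2679170.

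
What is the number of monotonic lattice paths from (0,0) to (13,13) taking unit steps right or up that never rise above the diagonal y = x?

742900

Monotone paths in an n×n grid that stay weakly below the diagonal are counted by C_n; here n = 13.
C_13 = C(26,13)/14 = 10400600/14 = 742900.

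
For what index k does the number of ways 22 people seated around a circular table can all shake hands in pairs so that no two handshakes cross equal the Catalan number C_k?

Non-crossing handshake pairings of 2n people are counted by C_n; 22 people gives n = 11.

11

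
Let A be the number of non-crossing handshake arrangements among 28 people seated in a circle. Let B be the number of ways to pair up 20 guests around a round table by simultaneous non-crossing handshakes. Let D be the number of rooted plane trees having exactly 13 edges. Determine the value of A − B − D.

1914744

Non-crossing handshake pairings of 2n people are counted by C_n; 28 people gives n = 14. So A = C_14 = 2674440.
Non-crossing handshake pairings of 2n people are counted by C_n; 20 people gives n = 10. So B = C_10 = 16796.
A rooted plane tree with 13 edges has 14 nodes, and the count is C_13. So D = C_13 = 742900.
A − B − D = 2674440 − 16796 − 742900 = 1914744.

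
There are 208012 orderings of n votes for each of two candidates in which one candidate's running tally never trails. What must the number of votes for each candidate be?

12

Such ballot sequences with n votes each are counted by C_n; 208012 = C_12.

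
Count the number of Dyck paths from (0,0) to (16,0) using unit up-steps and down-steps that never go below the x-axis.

1430

A Dyck path with 8 up-steps and 8 down-steps has semilength 8, so there are C_8 of them.
C_8 = C(16,8)/9 = 12870/9 = 1430.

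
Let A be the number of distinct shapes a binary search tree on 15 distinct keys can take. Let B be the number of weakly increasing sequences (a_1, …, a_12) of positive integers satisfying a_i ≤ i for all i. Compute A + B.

9902857

Rooted binary trees with 15 nodes (each child slot possibly empty) number C_15. So A = C_15 = 9694845.
Weakly increasing sequences with a_i ≤ i biject with Dyck paths of semilength 12, so there are C_12. So B = C_12 = 208012.
A + B = 9694845 + 208012 = 9902857.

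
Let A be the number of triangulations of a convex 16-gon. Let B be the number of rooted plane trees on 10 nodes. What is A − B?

The number of triangulations of a 16-gon is the Catalan number C_14 (index = sides − 2). So A = C_14 = 2674440.
Rooted ordered (plane) trees on m nodes have m−1 edges and are counted by C_{m−1}; m = 10 gives C_9. So B = C_9 = 4862.
A − B = 2674440 − 4862 = 2669578.

2669578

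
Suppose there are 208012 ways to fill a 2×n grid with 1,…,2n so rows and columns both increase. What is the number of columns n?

12

Standard Young tableaux of shape 2×n are counted by C_n, and C_12 = 208012.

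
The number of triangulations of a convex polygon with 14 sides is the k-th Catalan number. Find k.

The number of triangulations of a 14-gon is the Catalan number C_12 (index = sides − 2).

12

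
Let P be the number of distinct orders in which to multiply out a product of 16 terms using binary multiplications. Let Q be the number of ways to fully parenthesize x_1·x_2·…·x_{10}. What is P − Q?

Ways to associate a product of 16 factors correspond to binary trees on 16 leaves, so the count is C_15. So P = C_15 = 9694845.
Ways to associate a product of 10 factors correspond to binary trees on 10 leaves, so the count is C_9. So Q = C_9 = 4862.
P − Q = 9694845 − 4862 = 9689983.

9689983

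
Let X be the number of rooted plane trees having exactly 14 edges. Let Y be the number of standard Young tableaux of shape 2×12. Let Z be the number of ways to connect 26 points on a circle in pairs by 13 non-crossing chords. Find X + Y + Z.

3625352

A rooted plane tree with 14 edges has 15 nodes, and the count is C_14. So X = C_14 = 2674440.
Standard Young tableaux of shape 2×n are counted by C_n; here n = 12. So Y = C_12 = 208012.
Non-crossing perfect matchings of 2n points on a circle are counted by C_n; with 26 points, n = 13. So Z = C_13 = 742900.
X + Y + Z = 2674440 + 208012 + 742900 = 3625352.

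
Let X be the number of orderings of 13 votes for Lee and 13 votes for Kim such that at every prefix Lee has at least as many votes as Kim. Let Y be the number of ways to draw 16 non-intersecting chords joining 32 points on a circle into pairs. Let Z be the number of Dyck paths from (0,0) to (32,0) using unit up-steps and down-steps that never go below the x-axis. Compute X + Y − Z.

Ballot sequences with n votes each where one side never trails are Dyck words, counted by C_n; here n = 13. So X = C_13 = 742900.
Non-crossing perfect matchings of 2n points on a circle are counted by C_n; with 32 points, n = 16. So Y = C_16 = 35357670.
A Dyck path with 16 up-steps and 16 down-steps has semilength 16, so there are C_16 of them. So Z = C_16 = 35357670.
X + Y − Z = 742900 + 35357670 − 35357670 = 742900.

742900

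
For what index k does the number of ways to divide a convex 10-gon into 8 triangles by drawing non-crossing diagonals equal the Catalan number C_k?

Triangulations of a convex m-gon are counted by C_{m−2}; with m = 10 this is C_8.

8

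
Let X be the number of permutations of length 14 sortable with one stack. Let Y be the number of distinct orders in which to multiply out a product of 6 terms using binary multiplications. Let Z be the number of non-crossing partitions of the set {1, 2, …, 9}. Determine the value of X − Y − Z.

2669536

Stack-sortable permutations are exactly the 231-avoiding ones, counted by C_n; here n = 14. So X = C_14 = 2674440.
Parenthesizations of m factors correspond to full binary trees with m leaves, counted by C_{m−1}; m = 6 gives C_5. So Y = C_5 = 42.
Non-crossing partitions of an n-element set are counted by C_n; here n = 9. So Z = C_9 = 4862.
X − Y − Z = 2674440 − 42 − 4862 = 2669536.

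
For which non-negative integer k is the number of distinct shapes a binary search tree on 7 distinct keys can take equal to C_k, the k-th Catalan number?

Binary trees (left/right distinguished) on n nodes are counted by C_n; here n = 7.

7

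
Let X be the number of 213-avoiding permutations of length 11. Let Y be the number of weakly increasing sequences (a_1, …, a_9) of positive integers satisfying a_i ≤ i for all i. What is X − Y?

53924

Permutations of [n] avoiding any single length-3 pattern are counted by C_n; here n = 11. So X = C_11 = 58786.
Such sub-staircase sequences of length n are counted by C_n; here n = 9. So Y = C_9 = 4862.
X − Y = 58786 − 4862 = 53924.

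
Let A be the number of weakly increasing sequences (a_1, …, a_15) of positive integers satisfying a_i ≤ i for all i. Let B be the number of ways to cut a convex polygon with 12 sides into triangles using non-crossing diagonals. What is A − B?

Weakly increasing sequences with a_i ≤ i biject with Dyck paths of semilength 15, so there are C_15. So A = C_15 = 9694845.
The number of triangulations of a 12-gon is the Catalan number C_10 (index = sides − 2). So B = C_10 = 16796.
A − B = 9694845 − 16796 = 9678049.

9678049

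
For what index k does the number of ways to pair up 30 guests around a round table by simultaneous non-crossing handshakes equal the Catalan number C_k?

Non-crossing handshake pairings of 2n people are counted by C_n; 30 people gives n = 15.

15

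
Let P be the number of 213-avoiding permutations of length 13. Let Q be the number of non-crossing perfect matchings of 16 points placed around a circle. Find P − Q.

741470

For any fixed pattern of length 3, the pattern-avoiding permutations of [13] number C_13. So P = C_13 = 742900.
Non-crossing perfect matchings of 2n points on a circle are counted by C_n; with 16 points, n = 8. So Q = C_8 = 1430.
P − Q = 742900 − 1430 = 741470.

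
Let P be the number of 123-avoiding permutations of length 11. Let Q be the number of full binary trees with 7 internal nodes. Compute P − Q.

Permutations of [n] avoiding any single length-3 pattern are counted by C_n; here n = 11. So P = C_11 = 58786.
The number of full binary trees on 7 internal nodes is the Catalan number C_7. So Q = C_7 = 429.
P − Q = 58786 − 429 = 58357.

58357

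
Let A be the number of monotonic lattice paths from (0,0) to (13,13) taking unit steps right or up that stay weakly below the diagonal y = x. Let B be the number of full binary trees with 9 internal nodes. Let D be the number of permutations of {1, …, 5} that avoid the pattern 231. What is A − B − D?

Monotone paths in an n×n grid that stay weakly below the diagonal are counted by C_n; here n = 13. So A = C_13 = 742900.
The number of full binary trees on 9 internal nodes is the Catalan number C_9. So B = C_9 = 4862.
For any fixed pattern of length 3, the pattern-avoiding permutations of [5] number C_5. So D = C_5 = 42.
A − B − D = 742900 − 4862 − 42 = 737996.

737996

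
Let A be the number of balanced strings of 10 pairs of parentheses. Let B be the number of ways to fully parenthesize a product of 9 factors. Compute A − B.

With 10 pairs the number of balanced bracket strings is the Catalan number C_10. So A = C_10 = 16796.
Ways to associate a product of 9 factors correspond to binary trees on 9 leaves, so the count is C_8. So B = C_8 = 1430.
A − B = 16796 − 1430 = 15366.

15366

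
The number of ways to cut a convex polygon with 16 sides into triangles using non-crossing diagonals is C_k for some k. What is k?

14

A convex 16-gon is triangulated into 14 triangles, and the number of such triangulations is the Catalan number C_{16−2} = C_14.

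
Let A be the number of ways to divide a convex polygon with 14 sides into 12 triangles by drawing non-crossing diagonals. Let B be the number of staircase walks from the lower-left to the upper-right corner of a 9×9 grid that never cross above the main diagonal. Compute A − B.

The number of triangulations of a 14-gon is the Catalan number C_12 (index = sides − 2). So A = C_12 = 208012.
Sub-diagonal monotone paths from (0,0) to (9,9) biject with Dyck paths of semilength 9, giving C_9. So B = C_9 = 4862.
A − B = 208012 − 4862 = 203150.

203150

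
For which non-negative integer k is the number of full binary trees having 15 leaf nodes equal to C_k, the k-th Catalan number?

14

A full binary tree with L leaves has L−1 internal nodes and is counted by C_{L−1}; L = 15 gives C_14.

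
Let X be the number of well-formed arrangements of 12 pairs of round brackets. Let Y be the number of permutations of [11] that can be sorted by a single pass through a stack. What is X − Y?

149226

With 12 pairs the number of balanced bracket strings is the Catalan number C_12. So X = C_12 = 208012.
Stack-sortable permutations are exactly the 231-avoiding ones, counted by C_n; here n = 11. So Y = C_11 = 58786.
X − Y = 208012 − 58786 = 149226.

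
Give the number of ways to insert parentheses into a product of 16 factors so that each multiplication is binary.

Parenthesizations of m factors correspond to full binary trees with m leaves, counted by C_{m−1}; m = 16 gives C_15.
C_15 = C_14 · 2(2·14+1)/(14+2) = 2674440 · 58/16 = 9694845.

9694845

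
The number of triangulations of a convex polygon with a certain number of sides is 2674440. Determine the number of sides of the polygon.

16

Triangulations of a convex m-gon are counted by C_{m−2}; 2674440 = C_14.
So m − 2 = 14, giving m = 16 sides.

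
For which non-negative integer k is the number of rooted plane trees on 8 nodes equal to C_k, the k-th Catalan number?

7

A rooted plane tree on 8 nodes has 7 edges, and such trees are counted by C_7.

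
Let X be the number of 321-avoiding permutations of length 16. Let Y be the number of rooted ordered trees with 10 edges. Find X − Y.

35340874

For any fixed pattern of length 3, the pattern-avoiding permutations of [16] number C_16. So X = C_16 = 35357670.
Rooted ordered trees with n edges are counted by C_n; here n = 10. So Y = C_10 = 16796.
X − Y = 35357670 − 16796 = 35340874.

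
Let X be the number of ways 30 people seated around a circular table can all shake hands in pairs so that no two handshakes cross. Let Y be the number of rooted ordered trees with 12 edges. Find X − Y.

9486833

Non-crossing handshake pairings of 2n people are counted by C_n; 30 people gives n = 15. So X = C_15 = 9694845.
Rooted ordered trees with n edges are counted by C_n; here n = 12. So Y = C_12 = 208012.
X − Y = 9694845 − 208012 = 9486833.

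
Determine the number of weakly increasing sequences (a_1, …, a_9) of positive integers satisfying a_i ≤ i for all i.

4862

Such sub-staircase sequences of length n are counted by C_n; here n = 9.
C_9 = C_8 · 2(2·8+1)/(8+2) = 1430 · 34/10 = 4862.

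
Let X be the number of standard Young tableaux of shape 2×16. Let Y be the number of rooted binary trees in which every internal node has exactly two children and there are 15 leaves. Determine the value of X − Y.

32683230

By the hook-length formula (or a Dyck-path bijection), SYT of shape 2×16 number C_16. So X = C_16 = 35357670.
A full binary tree with L leaves has L−1 internal nodes and is counted by C_{L−1}; L = 15 gives C_14. So Y = C_14 = 2674440.
X − Y = 35357670 − 2674440 = 32683230.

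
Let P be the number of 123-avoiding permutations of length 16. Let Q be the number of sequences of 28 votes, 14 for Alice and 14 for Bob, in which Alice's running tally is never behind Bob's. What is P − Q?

For any fixed pattern of length 3, the pattern-avoiding permutations of [16] number C_16. So P = C_16 = 35357670.
Reading a vote for the leader as '(' and for the other as ')' turns such a sequence into a balanced string of 14 pairs, so the count is C_14. So Q = C_14 = 2674440.
P − Q = 35357670 − 2674440 = 32683230.

32683230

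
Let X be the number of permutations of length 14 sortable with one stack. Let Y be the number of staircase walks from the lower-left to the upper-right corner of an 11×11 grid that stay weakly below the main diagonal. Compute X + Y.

Stack-sortable permutations are exactly the 231-avoiding ones, counted by C_n; here n = 14. So X = C_14 = 2674440.
Monotone paths in an n×n grid that stay weakly below the diagonal are counted by C_n; here n = 11. So Y = C_11 = 58786.
X + Y = 2674440 + 58786 = 2733226.

2733226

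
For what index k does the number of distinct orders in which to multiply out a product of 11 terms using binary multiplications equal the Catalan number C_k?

10

Ways to associate a product of 11 factors correspond to binary trees on 11 leaves, so the count is C_10.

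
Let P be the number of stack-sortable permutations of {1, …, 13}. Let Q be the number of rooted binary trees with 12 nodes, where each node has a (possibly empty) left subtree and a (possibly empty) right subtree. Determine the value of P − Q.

534888

Stack-sortable permutations are exactly the 231-avoiding ones, counted by C_n; here n = 13. So P = C_13 = 742900.
There are C_n binary search tree shapes on n keys; with n = 12 that is C_12. So Q = C_12 = 208012.
P − Q = 742900 − 208012 = 534888.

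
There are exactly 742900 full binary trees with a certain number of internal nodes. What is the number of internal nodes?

13

Full binary trees with n internal nodes are counted by C_n, and C_13 = 742900.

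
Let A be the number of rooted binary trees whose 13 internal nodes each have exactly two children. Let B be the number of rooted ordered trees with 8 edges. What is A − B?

741470

The number of full binary trees on 13 internal nodes is the Catalan number C_13. So A = C_13 = 742900.
Rooted ordered trees with n edges are counted by C_n; here n = 8. So B = C_8 = 1430.
A − B = 742900 − 1430 = 741470.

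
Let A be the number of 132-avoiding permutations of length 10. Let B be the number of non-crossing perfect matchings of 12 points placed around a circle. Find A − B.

16664

Permutations of [n] avoiding any single length-3 pattern are counted by C_n; here n = 10. So A = C_10 = 16796.
Pairing 12 circle points by 6 non-crossing chords gives C_6 matchings. So B = C_6 = 132.
A − B = 16796 − 132 = 16664.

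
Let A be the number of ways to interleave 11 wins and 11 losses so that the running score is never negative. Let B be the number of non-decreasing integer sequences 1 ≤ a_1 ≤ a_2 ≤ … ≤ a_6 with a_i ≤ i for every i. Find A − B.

58654

Reading a vote for the leader as '(' and for the other as ')' turns such a sequence into a balanced string of 11 pairs, so the count is C_11. So A = C_11 = 58786.
Such sub-staircase sequences of length n are counted by C_n; here n = 6. So B = C_6 = 132.
A − B = 58786 − 132 = 58654.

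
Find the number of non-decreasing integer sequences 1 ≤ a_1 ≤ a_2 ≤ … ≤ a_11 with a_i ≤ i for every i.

Weakly increasing sequences with a_i ≤ i biject with Dyck paths of semilength 11, so there are C_11.
C_11 = C_10 · 2(2·10+1)/(10+2) = 16796 · 42/12 = 58786.

58786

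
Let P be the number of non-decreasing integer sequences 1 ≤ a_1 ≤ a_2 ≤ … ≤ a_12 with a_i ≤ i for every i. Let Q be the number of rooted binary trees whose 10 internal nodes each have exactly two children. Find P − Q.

191216

Weakly increasing sequences with a_i ≤ i biject with Dyck paths of semilength 12, so there are C_12. So P = C_12 = 208012.
The number of full binary trees on 10 internal nodes is the Catalan number C_10. So Q = C_10 = 16796.
P − Q = 208012 − 16796 = 191216.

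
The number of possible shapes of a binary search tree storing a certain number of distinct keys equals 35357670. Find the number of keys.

Binary search tree shapes on n keys are counted by C_n; 35357670 = C_16.

16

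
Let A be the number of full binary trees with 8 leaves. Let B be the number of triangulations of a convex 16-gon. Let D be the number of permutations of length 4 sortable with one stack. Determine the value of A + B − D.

2674855

A full binary tree with L leaves has L−1 internal nodes and is counted by C_{L−1}; L = 8 gives C_7. So A = C_7 = 429.
A convex 16-gon is triangulated into 14 triangles, and the number of such triangulations is the Catalan number C_{16−2} = C_14. So B = C_14 = 2674440.
By Knuth's characterisation, the stack-sortable permutations of length 4 are the 231-avoiders, numbering C_4. So D = C_4 = 14.
A + B − D = 429 + 2674440 − 14 = 2674855.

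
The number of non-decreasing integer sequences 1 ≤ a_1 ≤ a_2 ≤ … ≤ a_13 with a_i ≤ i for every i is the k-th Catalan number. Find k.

Such sub-staircase sequences of length n are counted by C_n; here n = 13.

13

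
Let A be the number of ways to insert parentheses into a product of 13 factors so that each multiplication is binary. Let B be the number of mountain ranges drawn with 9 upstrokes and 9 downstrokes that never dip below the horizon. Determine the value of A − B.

Ways to associate a product of 13 factors correspond to binary trees on 13 leaves, so the count is C_12. So A = C_12 = 208012.
Paths of 9 up- and 9 down-steps that never dip below the axis are Dyck paths; their count is C_9. So B = C_9 = 4862.
A − B = 208012 − 4862 = 203150.

203150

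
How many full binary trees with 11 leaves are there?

16796

A full binary tree with L leaves has L−1 internal nodes and is counted by C_{L−1}; L = 11 gives C_10.
C_10 = C_9 · 2(2·9+1)/(9+2) = 4862 · 38/11 = 16796.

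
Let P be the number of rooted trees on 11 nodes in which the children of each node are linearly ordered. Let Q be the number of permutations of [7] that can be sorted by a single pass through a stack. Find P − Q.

16367

A rooted plane tree on 11 nodes has 10 edges, and such trees are counted by C_10. So P = C_10 = 16796.
By Knuth's characterisation, the stack-sortable permutations of length 7 are the 231-avoiders, numbering C_7. So Q = C_7 = 429.
P − Q = 16796 − 429 = 16367.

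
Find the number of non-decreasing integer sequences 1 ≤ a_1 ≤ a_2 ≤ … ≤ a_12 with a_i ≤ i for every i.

208012

Weakly increasing sequences with a_i ≤ i biject with Dyck paths of semilength 12, so there are C_12.
C_12 = C_11 · 2(2·11+1)/(11+2) = 58786 · 46/13 = 208012.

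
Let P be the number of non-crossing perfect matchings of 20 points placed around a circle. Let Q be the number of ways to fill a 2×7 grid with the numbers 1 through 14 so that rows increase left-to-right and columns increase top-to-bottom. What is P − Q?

Pairing 20 circle points by 10 non-crossing chords gives C_10 matchings. So P = C_10 = 16796.
By the hook-length formula (or a Dyck-path bijection), SYT of shape 2×7 number C_7. So Q = C_7 = 429.
P − Q = 16796 − 429 = 16367.

16367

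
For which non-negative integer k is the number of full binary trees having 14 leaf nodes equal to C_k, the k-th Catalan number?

13

Full binary trees with 14 leaves have 14−1 = 13 internal nodes, so there are C_13 of them.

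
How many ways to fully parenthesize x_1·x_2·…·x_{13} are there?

208012

Ways to associate a product of 13 factors correspond to binary trees on 13 leaves, so the count is C_12.
C_12 = C(24,12)/13 = 2704156/13 = 208012.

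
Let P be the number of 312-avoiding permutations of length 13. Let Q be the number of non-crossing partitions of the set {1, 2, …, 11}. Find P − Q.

684114

Permutations of [n] avoiding any single length-3 pattern are counted by C_n; here n = 13. So P = C_13 = 742900.
The non-crossing partitions of [11] form a lattice of size C_11. So Q = C_11 = 58786.
P − Q = 742900 − 58786 = 684114.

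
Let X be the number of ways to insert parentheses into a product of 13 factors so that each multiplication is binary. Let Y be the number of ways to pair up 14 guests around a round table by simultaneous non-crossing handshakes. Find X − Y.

Parenthesizations of m factors correspond to full binary trees with m leaves, counted by C_{m−1}; m = 13 gives C_12. So X = C_12 = 208012.
Non-crossing handshake pairings of 2n people are counted by C_n; 14 people gives n = 7. So Y = C_7 = 429.
X − Y = 208012 − 429 = 207583.

207583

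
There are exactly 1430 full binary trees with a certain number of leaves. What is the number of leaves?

Full binary trees with L leaves are counted by C_{L−1}. The Catalan number equal to 1430 is C_8.
So the index is 8, and the number of leaves is 8 + 1 = 9.

9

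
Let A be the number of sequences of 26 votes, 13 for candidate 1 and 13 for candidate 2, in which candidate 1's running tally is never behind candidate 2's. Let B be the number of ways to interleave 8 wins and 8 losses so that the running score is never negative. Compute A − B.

Ballot sequences with n votes each where one side never trails are Dyck words, counted by C_n; here n = 13. So A = C_13 = 742900.
Reading a vote for the leader as '(' and for the other as ')' turns such a sequence into a balanced string of 8 pairs, so the count is C_8. So B = C_8 = 1430.
A − B = 742900 − 1430 = 741470.

741470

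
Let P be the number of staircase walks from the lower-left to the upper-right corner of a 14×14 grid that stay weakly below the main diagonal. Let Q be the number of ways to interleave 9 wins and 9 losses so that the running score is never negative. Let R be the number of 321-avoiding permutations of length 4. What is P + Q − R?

2679288

Monotone paths in an n×n grid that stay weakly below the diagonal are counted by C_n; here n = 14. So P = C_14 = 2674440.
Ballot sequences with n votes each where one side never trails are Dyck words, counted by C_n; here n = 9. So Q = C_9 = 4862.
Permutations of [n] avoiding any single length-3 pattern are counted by C_n; here n = 4. So R = C_4 = 14.
P + Q − R = 2674440 + 4862 − 14 = 2679288.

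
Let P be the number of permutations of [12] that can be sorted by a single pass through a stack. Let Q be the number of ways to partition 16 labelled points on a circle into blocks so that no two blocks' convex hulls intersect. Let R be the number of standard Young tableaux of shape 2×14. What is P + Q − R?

32891242

By Knuth's characterisation, the stack-sortable permutations of length 12 are the 231-avoiders, numbering C_12. So P = C_12 = 208012.
Non-crossing partitions of an n-element set are counted by C_n; here n = 16. So Q = C_16 = 35357670.
Standard Young tableaux of shape 2×n are counted by C_n; here n = 14. So R = C_14 = 2674440.
P + Q − R = 208012 + 35357670 − 2674440 = 32891242.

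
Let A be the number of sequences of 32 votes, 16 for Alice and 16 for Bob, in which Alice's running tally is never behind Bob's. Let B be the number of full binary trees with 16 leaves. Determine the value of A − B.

Reading a vote for the leader as '(' and for the other as ')' turns such a sequence into a balanced string of 16 pairs, so the count is C_16. So A = C_16 = 35357670.
Full binary trees with 16 leaves have 16−1 = 15 internal nodes, so there are C_15 of them. So B = C_15 = 9694845.
A − B = 35357670 − 9694845 = 25662825.

25662825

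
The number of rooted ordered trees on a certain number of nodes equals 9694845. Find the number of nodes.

16

Rooted ordered trees on m nodes are counted by C_{m−1}. The Catalan number equal to 9694845 is C_15.
So the index is 15, and the number of nodes is 15 + 1 = 16.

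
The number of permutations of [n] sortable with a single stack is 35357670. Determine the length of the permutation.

16

Stack-sortable permutations of [n] are counted by C_n. Since C_16 = 35357670, the index is 16.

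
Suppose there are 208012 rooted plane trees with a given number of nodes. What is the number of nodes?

13

Rooted ordered trees on m nodes are counted by C_{m−1}. Since C_12 = 208012, the index is 12.
So the index is 12, and the number of nodes is 12 + 1 = 13.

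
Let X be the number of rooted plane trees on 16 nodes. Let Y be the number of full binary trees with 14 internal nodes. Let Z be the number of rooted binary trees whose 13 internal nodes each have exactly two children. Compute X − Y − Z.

A rooted plane tree on 16 nodes has 15 edges, and such trees are counted by C_15. So X = C_15 = 9694845.
Full binary trees with n internal nodes are counted by C_n; here n = 14. So Y = C_14 = 2674440.
The number of full binary trees on 13 internal nodes is the Catalan number C_13. So Z = C_13 = 742900.
X − Y − Z = 9694845 − 2674440 − 742900 = 6277505.

6277505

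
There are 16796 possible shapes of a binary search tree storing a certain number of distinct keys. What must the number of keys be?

Binary search tree shapes on n keys are counted by C_n, and C_10 = 16796.

10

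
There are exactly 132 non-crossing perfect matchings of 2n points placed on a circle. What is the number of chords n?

Non-crossing pairings of 2n points on a circle are counted by C_n. The Catalan number equal to 132 is C_6.

6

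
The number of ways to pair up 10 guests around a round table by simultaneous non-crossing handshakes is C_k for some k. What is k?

5

Non-crossing handshake pairings of 2n people are counted by C_n; 10 people gives n = 5.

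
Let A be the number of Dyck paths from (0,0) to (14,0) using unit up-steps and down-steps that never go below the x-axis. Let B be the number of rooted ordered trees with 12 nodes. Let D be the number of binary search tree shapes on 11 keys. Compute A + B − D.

A Dyck path with 7 up-steps and 7 down-steps has semilength 7, so there are C_7 of them. So A = C_7 = 429.
Rooted ordered (plane) trees on m nodes have m−1 edges and are counted by C_{m−1}; m = 12 gives C_11. So B = C_11 = 58786.
Binary trees (left/right distinguished) on n nodes are counted by C_n; here n = 11. So D = C_11 = 58786.
A + B − D = 429 + 58786 − 58786 = 429.

429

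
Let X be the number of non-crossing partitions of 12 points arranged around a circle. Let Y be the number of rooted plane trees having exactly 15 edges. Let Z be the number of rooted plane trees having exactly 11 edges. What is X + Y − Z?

9844071

Non-crossing partitions of an n-element set are counted by C_n; here n = 12. So X = C_12 = 208012.
Rooted ordered trees with n edges are counted by C_n; here n = 15. So Y = C_15 = 9694845.
Rooted ordered trees with n edges are counted by C_n; here n = 11. So Z = C_11 = 58786.
X + Y − Z = 208012 + 9694845 − 58786 = 9844071.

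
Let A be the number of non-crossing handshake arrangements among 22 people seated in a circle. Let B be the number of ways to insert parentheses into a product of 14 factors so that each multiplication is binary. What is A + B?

801686

Non-crossing handshake pairings of 2n people are counted by C_n; 22 people gives n = 11. So A = C_11 = 58786.
Bracketing 14 factors into binary products is counted by C_{14−1} = C_13. So B = C_13 = 742900.
A + B = 58786 + 742900 = 801686.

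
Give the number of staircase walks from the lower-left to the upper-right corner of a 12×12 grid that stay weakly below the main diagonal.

Sub-diagonal monotone paths from (0,0) to (12,12) biject with Dyck paths of semilength 12, giving C_12.
C_12 = 208012.

208012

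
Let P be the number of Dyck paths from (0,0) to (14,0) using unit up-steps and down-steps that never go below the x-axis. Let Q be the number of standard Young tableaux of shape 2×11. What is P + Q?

59215

Dyck paths of semilength n (length 2n) are counted by C_n; here n = 7. So P = C_7 = 429.
By the hook-length formula (or a Dyck-path bijection), SYT of shape 2×11 number C_11. So Q = C_11 = 58786.
P + Q = 429 + 58786 = 59215.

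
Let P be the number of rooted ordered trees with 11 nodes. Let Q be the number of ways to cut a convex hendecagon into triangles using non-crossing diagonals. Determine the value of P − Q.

11934

Rooted ordered (plane) trees on m nodes have m−1 edges and are counted by C_{m−1}; m = 11 gives C_10. So P = C_10 = 16796.
Triangulations of a convex m-gon are counted by C_{m−2}; with m = 11 this is C_9. So Q = C_9 = 4862.
P − Q = 16796 − 4862 = 11934.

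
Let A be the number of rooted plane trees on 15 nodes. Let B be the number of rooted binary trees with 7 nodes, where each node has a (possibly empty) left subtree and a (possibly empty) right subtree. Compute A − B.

A rooted plane tree on 15 nodes has 14 edges, and such trees are counted by C_14. So A = C_14 = 2674440.
Binary trees (left/right distinguished) on n nodes are counted by C_n; here n = 7. So B = C_7 = 429.
A − B = 2674440 − 429 = 2674011.

2674011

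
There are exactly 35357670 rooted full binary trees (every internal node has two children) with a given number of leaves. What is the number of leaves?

Full binary trees with L leaves are counted by C_{L−1}, and C_16 = 35357670.
So the index is 16, and the number of leaves is 16 + 1 = 17.

17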